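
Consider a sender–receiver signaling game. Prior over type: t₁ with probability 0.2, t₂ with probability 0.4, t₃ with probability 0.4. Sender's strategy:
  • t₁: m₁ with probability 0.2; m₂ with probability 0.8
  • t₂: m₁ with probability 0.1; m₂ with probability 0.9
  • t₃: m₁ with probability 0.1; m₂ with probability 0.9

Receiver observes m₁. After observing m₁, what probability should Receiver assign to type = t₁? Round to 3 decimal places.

P(m₁) = 0.2·0.2 + 0.4·0.1 + 0.4·0.1 = 0.12
P(t₁ | m₁) = (0.2·0.2) / 0.12 = 0.04 / 0.12 = 0.333333

0.333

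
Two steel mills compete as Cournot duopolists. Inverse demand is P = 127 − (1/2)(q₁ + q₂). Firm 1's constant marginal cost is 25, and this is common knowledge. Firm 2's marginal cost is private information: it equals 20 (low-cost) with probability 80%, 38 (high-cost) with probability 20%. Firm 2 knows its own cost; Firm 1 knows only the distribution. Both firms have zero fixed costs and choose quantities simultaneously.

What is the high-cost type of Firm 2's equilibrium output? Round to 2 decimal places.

55.47

Type-c best response for Firm 2: q₂(c) = (127 − c) − q₁/2.
Firm 1 maximizes expected profit; its first-order condition is 127 − q₁ − (1/2)E[q₂] − 25 = 0.
Substituting E[q₂] and solving: E[c₂] = 23.6, so q₁ = (127 − 2·25 + 23.6)/(3/2) = 67.0667.
q₂(high-cost) = (127 − 38 − (1/2)·67.0667) = 55.4667.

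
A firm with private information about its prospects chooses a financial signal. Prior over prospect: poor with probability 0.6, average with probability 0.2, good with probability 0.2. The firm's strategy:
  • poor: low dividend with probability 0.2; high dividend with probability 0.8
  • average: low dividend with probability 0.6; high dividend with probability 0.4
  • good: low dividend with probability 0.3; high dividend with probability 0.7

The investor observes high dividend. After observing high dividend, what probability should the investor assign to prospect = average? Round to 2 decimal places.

0.11

Apply Bayes' rule using the sender's strategy as the likelihood.
P(high dividend) = 0.6·0.8 + 0.2·0.4 + 0.2·0.7 = 0.7
P(average | high dividend) = (0.2·0.4) / 0.7 = 0.08 / 0.7 = 0.114286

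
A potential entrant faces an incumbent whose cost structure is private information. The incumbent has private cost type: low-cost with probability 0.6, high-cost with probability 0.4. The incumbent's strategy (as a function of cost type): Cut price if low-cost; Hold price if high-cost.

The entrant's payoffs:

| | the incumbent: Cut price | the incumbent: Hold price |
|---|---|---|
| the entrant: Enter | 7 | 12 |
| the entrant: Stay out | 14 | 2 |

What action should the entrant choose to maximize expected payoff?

Compute the entrant's expected payoff for each action, taking the expectation over the incumbent's type.
E[Enter] = 0.6·(7) + 0.4·(12) = 9
E[Stay out] = 0.6·(14) + 0.4·(2) = 9.2
Best response: Stay out (9.2 is the largest).

Stay out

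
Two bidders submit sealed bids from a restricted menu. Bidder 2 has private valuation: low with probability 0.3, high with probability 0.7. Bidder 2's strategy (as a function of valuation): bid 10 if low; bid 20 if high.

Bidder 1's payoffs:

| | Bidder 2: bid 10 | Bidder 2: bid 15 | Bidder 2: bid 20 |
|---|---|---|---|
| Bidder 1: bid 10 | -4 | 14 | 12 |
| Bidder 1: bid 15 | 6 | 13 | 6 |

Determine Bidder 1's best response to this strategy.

bid 10

E[bid 10] = 0.3·(-4) + 0.7·(12) = 7.2
E[bid 15] = 0.3·(6) + 0.7·(6) = 6
Best response: bid 10 (7.2 is the largest).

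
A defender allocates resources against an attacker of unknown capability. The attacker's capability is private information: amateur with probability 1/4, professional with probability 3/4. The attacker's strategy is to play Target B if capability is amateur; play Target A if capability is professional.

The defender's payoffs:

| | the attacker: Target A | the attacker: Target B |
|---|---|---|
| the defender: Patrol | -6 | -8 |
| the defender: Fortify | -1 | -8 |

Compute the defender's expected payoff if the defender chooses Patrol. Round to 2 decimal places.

E[Patrol] = 1/4·(-8) + 3/4·(-6) = (-2) + (-9/2) = -13/2

-6.50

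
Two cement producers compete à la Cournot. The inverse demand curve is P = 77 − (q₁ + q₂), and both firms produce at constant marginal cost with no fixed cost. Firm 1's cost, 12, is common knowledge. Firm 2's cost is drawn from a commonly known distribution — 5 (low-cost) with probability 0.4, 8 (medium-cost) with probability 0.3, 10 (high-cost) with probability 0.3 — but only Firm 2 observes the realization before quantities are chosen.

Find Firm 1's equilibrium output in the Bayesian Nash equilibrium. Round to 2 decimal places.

20.13

Type-c best response for Firm 2: q₂(c) = (77 − c)/2 − q₁/2.
Firm 1 maximizes expected profit; its first-order condition is 77 − 2q₁ − E[q₂] − 12 = 0.
Substituting E[q₂] and solving: E[c₂] = 7.4, so q₁ = (77 − 2·12 + 7.4)/3 = 20.1333.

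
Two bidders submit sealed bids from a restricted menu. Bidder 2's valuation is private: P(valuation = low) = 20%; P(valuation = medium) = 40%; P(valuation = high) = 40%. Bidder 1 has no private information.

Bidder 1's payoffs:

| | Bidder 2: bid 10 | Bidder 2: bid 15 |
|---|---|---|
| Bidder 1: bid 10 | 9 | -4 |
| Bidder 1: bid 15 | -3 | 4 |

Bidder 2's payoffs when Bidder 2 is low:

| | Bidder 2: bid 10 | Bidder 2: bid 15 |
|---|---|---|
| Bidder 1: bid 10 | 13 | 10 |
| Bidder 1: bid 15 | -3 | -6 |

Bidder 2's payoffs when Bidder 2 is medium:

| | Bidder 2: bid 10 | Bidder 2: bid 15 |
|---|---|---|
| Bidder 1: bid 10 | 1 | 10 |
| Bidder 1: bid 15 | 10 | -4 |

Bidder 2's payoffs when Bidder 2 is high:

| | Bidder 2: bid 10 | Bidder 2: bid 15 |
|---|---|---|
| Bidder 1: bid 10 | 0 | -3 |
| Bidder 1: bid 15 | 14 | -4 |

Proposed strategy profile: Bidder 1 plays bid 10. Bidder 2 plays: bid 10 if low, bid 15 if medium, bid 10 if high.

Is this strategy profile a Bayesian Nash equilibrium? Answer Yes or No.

Yes

Bidder 1 plays bid 10: E[bid 10] = 0.2·(9) + 0.4·(-4) + 0.4·(9) = 3.8; E[bid 15] = -0.2. Best-responding. ✓
Bidder 2 (valuation low), facing bid 10: bid 10 gives 13, bid 15 gives 10. Proposed bid 10 is best. ✓
Bidder 2 (valuation medium), facing bid 10: bid 10 gives 1, bid 15 gives 10. Proposed bid 15 is best. ✓
Bidder 2 (valuation high), facing bid 10: bid 10 gives 0, bid 15 gives -3. Proposed bid 10 is best. ✓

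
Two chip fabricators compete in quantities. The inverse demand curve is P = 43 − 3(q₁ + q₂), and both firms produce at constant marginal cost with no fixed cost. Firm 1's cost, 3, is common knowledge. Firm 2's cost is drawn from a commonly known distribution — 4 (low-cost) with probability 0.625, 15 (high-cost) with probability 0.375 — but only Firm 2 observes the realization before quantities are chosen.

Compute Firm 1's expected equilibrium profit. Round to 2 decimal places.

75.42

Type-c best response for Firm 2: q₂(c) = (43 − c)/6 − q₁/2.
Firm 1 maximizes expected profit; its first-order condition is 43 − 6q₁ − 3E[q₂] − 3 = 0.
Substituting E[q₂] and solving: E[c₂] = 8.125, so q₁ = (43 − 2·3 + 8.125)/9 = 5.01389.
E[P] = 43 − 3·(q₁ + E[q₂]) = 18.0417; Firm 1's expected profit = (E[P] − 3)·q₁ = (18.0417 − 3)·5.01389 = 75.4172.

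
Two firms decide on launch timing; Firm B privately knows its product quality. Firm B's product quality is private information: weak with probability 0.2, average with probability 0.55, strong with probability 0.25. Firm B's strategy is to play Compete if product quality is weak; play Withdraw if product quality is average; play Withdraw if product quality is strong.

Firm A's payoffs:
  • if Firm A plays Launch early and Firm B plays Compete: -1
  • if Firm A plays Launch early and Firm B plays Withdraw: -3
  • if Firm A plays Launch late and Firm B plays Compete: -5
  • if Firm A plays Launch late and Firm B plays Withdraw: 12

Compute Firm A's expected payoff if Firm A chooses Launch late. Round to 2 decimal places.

8.60

Take the expectation over Firm B's product quality, weighting each type's action by its prior probability.
E[Launch late] = 0.2·(-5) + 0.55·12 + 0.25·12 = (-1) + 6.6 + 3 = 8.6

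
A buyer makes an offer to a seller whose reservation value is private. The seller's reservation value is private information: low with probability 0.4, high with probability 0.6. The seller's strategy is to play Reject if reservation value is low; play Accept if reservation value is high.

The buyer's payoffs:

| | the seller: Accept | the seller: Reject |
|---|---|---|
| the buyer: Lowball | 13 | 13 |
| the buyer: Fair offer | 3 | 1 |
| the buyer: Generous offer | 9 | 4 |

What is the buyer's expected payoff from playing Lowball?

13

E[Lowball] = 0.4·13 + 0.6·13 = 5.2 + 7.8 = 13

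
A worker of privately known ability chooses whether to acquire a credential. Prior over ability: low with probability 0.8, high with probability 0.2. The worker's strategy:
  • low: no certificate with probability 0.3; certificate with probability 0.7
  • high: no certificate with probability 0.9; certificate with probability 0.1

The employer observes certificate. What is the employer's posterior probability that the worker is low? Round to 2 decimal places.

0.97

P(certificate) = 0.8·0.7 + 0.2·0.1 = 0.58
P(low | certificate) = (0.8·0.7) / 0.58 = 0.56 / 0.58 = 0.965517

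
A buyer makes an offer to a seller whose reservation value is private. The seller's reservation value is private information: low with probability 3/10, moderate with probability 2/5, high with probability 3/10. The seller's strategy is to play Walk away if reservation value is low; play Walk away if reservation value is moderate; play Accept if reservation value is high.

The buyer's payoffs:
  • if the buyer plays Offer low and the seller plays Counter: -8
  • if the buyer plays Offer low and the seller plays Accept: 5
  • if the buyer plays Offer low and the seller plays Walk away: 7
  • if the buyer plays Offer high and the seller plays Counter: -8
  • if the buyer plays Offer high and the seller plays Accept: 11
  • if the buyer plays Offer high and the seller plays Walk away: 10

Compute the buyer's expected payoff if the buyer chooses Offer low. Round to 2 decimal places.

6.40

Take the expectation over the seller's reservation value, weighting each type's action by its prior probability.
E[Offer low] = 3/10·7 + 2/5·7 + 3/10·5 = 21/10 + 14/5 + 3/2 = 32/5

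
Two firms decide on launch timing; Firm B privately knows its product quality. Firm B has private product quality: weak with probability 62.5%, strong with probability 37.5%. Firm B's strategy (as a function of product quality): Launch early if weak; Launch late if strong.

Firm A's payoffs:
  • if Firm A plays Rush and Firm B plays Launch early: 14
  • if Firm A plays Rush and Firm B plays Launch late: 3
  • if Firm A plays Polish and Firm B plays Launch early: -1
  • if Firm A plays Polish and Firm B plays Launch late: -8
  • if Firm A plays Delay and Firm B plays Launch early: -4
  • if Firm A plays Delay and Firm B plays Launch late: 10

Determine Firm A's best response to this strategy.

Compute Firm A's expected payoff for each action, taking the expectation over Firm B's type.
E[Rush] = 0.625·(14) + 0.375·(3) = 9.875
E[Polish] = 0.625·(-1) + 0.375·(-8) = -3.625
E[Delay] = 0.625·(-4) + 0.375·(10) = 1.25
Best response: Rush (9.875 is the largest).

Rush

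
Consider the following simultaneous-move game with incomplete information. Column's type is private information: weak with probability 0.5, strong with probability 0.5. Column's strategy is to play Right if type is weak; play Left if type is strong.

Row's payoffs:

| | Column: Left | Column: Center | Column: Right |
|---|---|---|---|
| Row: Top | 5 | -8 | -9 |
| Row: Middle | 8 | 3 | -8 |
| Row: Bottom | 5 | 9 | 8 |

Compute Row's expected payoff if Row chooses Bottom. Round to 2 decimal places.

6.50

Take the expectation over Column's type, weighting each type's action by its prior probability.
E[Bottom] = 0.5·8 + 0.5·5 = 4 + 2.5 = 6.5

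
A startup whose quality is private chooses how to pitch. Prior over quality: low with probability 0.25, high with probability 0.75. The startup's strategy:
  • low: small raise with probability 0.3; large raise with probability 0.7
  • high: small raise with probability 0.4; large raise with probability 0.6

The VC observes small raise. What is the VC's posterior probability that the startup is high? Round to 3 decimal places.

0.800

P(small raise) = 0.25·0.3 + 0.75·0.4 = 0.375
P(high | small raise) = (0.75·0.4) / 0.375 = 0.3 / 0.375 = 0.8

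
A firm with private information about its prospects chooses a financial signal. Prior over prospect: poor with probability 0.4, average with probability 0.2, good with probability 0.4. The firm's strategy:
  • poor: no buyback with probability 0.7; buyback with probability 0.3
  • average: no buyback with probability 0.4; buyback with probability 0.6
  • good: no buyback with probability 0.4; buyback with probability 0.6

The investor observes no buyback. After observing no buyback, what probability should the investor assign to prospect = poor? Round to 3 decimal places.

0.538

P(no buyback) = 0.4·0.7 + 0.2·0.4 + 0.4·0.4 = 0.52
P(poor | no buyback) = (0.4·0.7) / 0.52 = 0.28 / 0.52 = 0.538462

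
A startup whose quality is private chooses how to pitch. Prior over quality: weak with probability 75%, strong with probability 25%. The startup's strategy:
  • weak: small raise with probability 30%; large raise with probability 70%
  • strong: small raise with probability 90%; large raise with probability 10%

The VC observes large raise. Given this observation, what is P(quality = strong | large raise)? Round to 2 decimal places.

0.05

Apply Bayes' rule using the sender's strategy as the likelihood.
P(large raise) = 0.75·0.7 + 0.25·0.1 = 0.55
P(strong | large raise) = (0.25·0.1) / 0.55 = 0.025 / 0.55 = 0.0454545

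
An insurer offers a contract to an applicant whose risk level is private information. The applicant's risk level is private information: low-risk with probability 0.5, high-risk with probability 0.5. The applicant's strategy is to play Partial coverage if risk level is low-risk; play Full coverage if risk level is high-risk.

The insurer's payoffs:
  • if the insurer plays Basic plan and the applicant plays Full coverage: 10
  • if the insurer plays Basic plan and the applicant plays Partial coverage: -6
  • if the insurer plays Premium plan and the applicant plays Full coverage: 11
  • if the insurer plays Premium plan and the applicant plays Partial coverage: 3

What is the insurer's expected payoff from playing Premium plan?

E[Premium plan] = 0.5·3 + 0.5·11 = 1.5 + 5.5 = 7

7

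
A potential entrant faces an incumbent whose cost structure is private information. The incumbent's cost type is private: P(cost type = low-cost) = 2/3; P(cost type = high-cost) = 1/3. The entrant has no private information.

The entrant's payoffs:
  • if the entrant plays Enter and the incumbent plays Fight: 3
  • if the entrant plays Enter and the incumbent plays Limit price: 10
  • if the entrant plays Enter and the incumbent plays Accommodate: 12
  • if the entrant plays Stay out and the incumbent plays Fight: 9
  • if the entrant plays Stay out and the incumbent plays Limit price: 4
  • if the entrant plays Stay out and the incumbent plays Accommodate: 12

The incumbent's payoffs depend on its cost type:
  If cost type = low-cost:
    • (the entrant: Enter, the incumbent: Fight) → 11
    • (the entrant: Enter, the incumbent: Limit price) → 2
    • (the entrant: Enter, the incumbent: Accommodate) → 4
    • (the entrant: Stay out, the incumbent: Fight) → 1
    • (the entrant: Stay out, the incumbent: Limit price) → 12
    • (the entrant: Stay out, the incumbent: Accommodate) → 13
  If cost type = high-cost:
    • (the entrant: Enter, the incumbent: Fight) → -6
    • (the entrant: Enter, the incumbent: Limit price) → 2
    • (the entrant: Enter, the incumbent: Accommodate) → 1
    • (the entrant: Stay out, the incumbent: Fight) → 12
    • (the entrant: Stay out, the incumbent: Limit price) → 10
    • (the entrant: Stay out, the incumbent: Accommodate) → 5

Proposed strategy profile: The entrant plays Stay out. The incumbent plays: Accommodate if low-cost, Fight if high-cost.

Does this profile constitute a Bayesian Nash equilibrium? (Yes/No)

The entrant plays Stay out: E[Stay out] = 2/3·(12) + 1/3·(9) = 11; E[Enter] = 9. Best-responding. ✓
The incumbent (cost type low-cost), facing Stay out: Fight gives 1, Limit price gives 12, Accommodate gives 13. Proposed Accommodate is best. ✓
The incumbent (cost type high-cost), facing Stay out: Fight gives 12, Limit price gives 10, Accommodate gives 5. Proposed Fight is best. ✓

Yes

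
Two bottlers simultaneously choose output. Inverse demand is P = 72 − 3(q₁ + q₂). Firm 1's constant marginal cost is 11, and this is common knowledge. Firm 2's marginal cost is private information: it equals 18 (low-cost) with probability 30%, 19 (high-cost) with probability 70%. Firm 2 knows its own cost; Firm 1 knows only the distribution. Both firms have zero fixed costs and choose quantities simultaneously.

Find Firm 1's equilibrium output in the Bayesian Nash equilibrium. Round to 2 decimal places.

Type-c best response for Firm 2: q₂(c) = (72 − c)/6 − q₁/2.
Firm 1 maximizes expected profit; its first-order condition is 72 − 6q₁ − 3E[q₂] − 11 = 0.
Substituting E[q₂] and solving: E[c₂] = 18.7, so q₁ = (72 − 2·11 + 18.7)/9 = 7.63333.

7.63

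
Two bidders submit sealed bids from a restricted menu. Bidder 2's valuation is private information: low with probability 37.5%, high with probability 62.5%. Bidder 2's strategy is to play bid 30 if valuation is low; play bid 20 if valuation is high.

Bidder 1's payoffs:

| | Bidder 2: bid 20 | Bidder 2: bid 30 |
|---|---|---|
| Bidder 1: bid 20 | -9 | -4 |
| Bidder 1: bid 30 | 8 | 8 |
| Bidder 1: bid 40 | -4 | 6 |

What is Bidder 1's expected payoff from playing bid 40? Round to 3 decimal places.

-0.250

E[bid 40] = 0.375·6 + 0.625·(-4) = 2.25 + (-2.5) = -0.25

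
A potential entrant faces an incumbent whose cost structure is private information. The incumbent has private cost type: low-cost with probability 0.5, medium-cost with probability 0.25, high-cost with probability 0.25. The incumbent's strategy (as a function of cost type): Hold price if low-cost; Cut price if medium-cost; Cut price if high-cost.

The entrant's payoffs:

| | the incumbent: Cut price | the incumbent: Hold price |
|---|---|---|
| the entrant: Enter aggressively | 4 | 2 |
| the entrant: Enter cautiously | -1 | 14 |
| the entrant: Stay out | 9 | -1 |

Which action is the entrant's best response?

E[Enter aggressively] = 0.5·(2) + 0.25·(4) + 0.25·(4) = 3
E[Enter cautiously] = 0.5·(14) + 0.25·(-1) + 0.25·(-1) = 6.5
E[Stay out] = 0.5·(-1) + 0.25·(9) + 0.25·(9) = 4
Best response: Enter cautiously (6.5 is the largest).

Enter cautiously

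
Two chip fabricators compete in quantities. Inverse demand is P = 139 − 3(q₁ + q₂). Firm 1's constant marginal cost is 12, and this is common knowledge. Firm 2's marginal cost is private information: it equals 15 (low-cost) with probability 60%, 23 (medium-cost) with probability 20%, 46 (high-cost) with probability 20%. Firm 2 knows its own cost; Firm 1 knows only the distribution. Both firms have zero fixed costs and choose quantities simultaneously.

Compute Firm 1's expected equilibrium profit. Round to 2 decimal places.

703.29

Firm 2 with cost c maximizes (139 − 3(q₁+q₂) − c)·q₂, giving q₂(c) = (139 − c − 3q₁)/6.
E[c₂] = 0.6·15 + 0.2·23 + 0.2·46 = 22.8
Firm 1's FOC against E[q₂] yields q₁ = (139 − 2·12 + E[c₂])/9 = (139 − 24 + 22.8)/9 = 15.3111.
E[P] = 139 − 3·(q₁ + E[q₂]) = 57.9333; Firm 1's expected profit = (E[P] − 12)·q₁ = (57.9333 − 12)·15.3111 = 703.29.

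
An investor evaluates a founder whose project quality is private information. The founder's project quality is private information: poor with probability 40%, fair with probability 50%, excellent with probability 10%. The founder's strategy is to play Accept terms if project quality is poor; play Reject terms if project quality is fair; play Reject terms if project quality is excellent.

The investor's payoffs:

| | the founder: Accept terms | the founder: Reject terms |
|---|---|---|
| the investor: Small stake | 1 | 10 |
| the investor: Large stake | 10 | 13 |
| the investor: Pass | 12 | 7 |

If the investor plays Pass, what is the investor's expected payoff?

E[Pass] = 0.4·12 + 0.5·7 + 0.1·7 = 4.8 + 3.5 + 0.7 = 9

9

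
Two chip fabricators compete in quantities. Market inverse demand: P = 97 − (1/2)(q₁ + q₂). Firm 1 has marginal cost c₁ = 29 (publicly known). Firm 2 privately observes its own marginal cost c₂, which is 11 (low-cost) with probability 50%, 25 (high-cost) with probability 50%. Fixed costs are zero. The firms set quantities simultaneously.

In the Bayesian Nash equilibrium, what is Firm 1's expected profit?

Type-c best response for Firm 2: q₂(c) = (97 − c) − q₁/2.
Firm 1 maximizes expected profit; its first-order condition is 97 − q₁ − (1/2)E[q₂] − 29 = 0.
Substituting E[q₂] and solving: E[c₂] = 18, so q₁ = (97 − 2·29 + 18)/(3/2) = 38.
E[P] = 97 − (1/2)·(q₁ + E[q₂]) = 48; Firm 1's expected profit = (E[P] − 29)·q₁ = (48 − 29)·38 = 722.

722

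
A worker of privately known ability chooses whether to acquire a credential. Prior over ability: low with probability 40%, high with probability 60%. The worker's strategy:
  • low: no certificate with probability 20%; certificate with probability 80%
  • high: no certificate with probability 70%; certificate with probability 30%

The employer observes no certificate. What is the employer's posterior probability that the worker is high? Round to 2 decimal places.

0.84

P(no certificate) = 0.4·0.2 + 0.6·0.7 = 0.5
P(high | no certificate) = (0.6·0.7) / 0.5 = 0.42 / 0.5 = 0.84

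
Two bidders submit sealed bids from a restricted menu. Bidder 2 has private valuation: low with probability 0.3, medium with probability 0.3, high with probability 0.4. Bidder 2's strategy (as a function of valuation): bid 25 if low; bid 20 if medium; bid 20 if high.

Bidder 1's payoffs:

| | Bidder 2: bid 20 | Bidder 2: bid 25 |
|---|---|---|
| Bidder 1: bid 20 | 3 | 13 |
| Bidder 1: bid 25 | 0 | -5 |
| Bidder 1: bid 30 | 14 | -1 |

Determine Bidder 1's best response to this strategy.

bid 30

Compute Bidder 1's expected payoff for each action, taking the expectation over Bidder 2's type.
E[bid 20] = 0.3·(13) + 0.3·(3) + 0.4·(3) = 6
E[bid 25] = 0.3·(-5) + 0.3·(0) + 0.4·(0) = -1.5
E[bid 30] = 0.3·(-1) + 0.3·(14) + 0.4·(14) = 9.5
Best response: bid 30 (9.5 is the largest).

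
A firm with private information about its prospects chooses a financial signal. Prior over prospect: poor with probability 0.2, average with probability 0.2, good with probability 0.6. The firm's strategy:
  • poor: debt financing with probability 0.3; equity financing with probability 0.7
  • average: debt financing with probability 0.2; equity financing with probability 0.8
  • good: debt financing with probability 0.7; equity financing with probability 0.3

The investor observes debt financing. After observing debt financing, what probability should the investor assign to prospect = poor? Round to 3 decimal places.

0.115

P(debt financing) = 0.2·0.3 + 0.2·0.2 + 0.6·0.7 = 0.52
P(poor | debt financing) = (0.2·0.3) / 0.52 = 0.06 / 0.52 = 0.115385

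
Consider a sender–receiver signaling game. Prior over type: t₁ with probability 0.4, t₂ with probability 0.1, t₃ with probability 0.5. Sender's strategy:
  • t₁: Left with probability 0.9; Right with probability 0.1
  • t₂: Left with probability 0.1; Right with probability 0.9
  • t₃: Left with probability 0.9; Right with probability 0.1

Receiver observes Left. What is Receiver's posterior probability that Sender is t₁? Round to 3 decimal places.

0.439

Apply Bayes' rule using the sender's strategy as the likelihood.
P(Left) = 0.4·0.9 + 0.1·0.1 + 0.5·0.9 = 0.82
P(t₁ | Left) = (0.4·0.9) / 0.82 = 0.36 / 0.82 = 0.439024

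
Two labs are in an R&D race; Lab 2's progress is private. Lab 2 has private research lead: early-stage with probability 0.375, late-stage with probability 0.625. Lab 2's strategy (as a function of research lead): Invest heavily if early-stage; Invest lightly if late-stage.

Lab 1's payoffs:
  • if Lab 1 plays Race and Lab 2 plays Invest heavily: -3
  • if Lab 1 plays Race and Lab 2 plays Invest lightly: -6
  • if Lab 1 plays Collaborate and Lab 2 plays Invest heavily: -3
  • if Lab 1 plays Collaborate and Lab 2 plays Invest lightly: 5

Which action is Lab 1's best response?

Collaborate

Compute Lab 1's expected payoff for each action, taking the expectation over Lab 2's type.
E[Race] = 0.375·(-3) + 0.625·(-6) = -4.875
E[Collaborate] = 0.375·(-3) + 0.625·(5) = 2
Best response: Collaborate (2 is the largest).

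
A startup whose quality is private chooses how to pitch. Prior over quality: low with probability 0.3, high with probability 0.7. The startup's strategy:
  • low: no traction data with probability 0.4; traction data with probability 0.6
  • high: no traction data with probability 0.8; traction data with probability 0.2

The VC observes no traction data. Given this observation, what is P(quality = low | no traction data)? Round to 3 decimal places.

Apply Bayes' rule using the sender's strategy as the likelihood.
P(no traction data) = 0.3·0.4 + 0.7·0.8 = 0.68
P(low | no traction data) = (0.3·0.4) / 0.68 = 0.12 / 0.68 = 0.176471

0.176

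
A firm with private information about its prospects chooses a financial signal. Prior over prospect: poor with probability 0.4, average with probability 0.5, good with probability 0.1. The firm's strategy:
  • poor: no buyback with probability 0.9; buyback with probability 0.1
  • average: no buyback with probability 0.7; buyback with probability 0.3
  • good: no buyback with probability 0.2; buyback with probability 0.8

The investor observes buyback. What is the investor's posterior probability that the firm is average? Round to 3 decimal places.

P(buyback) = 0.4·0.1 + 0.5·0.3 + 0.1·0.8 = 0.27
P(average | buyback) = (0.5·0.3) / 0.27 = 0.15 / 0.27 = 0.555556

0.556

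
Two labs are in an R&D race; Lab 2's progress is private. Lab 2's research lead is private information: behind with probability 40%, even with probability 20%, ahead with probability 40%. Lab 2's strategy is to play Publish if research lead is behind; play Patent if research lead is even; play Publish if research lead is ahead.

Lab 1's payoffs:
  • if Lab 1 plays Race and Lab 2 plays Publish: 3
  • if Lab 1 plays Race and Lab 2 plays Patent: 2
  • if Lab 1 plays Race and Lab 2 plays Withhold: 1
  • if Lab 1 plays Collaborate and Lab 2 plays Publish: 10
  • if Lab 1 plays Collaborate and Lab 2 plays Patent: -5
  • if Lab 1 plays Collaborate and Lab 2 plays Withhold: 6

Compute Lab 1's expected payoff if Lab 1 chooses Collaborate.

Take the expectation over Lab 2's research lead, weighting each type's action by its prior probability.
E[Collaborate] = 0.4·10 + 0.2·(-5) + 0.4·10 = 4 + (-1) + 4 = 7

7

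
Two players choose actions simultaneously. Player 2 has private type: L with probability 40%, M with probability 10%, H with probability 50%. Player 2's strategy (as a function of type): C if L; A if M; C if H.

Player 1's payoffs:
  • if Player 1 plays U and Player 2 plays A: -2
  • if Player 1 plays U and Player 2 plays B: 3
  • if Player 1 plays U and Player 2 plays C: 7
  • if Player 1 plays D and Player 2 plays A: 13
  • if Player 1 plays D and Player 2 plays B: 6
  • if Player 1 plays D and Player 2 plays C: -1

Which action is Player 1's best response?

E[U] = 0.4·(7) + 0.1·(-2) + 0.5·(7) = 6.1
E[D] = 0.4·(-1) + 0.1·(13) + 0.5·(-1) = 0.4
Best response: U (6.1 is the largest).

U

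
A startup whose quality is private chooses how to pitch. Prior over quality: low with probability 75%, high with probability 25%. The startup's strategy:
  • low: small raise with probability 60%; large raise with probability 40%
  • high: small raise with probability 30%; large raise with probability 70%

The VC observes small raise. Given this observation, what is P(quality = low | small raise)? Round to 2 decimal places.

0.86

P(small raise) = 0.75·0.6 + 0.25·0.3 = 0.525
P(low | small raise) = (0.75·0.6) / 0.525 = 0.45 / 0.525 = 0.857143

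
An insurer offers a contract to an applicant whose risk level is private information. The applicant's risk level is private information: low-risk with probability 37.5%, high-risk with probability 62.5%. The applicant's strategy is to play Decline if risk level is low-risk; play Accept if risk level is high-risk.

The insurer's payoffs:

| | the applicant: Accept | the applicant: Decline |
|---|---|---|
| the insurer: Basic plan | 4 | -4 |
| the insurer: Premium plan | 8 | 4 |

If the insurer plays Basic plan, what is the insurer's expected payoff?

Take the expectation over the applicant's risk level, weighting each type's action by its prior probability.
E[Basic plan] = 0.375·(-4) + 0.625·4 = (-1.5) + 2.5 = 1

1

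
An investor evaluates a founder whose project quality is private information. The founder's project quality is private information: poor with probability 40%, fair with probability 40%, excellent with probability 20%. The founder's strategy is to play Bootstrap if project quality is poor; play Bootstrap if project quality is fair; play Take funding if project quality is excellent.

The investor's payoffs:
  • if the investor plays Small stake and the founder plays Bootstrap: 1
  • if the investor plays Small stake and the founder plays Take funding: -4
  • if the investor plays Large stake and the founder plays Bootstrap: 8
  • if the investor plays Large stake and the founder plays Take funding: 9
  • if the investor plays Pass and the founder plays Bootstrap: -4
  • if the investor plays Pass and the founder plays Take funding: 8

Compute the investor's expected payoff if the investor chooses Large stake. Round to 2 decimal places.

8.20

E[Large stake] = 0.4·8 + 0.4·8 + 0.2·9 = 3.2 + 3.2 + 1.8 = 8.2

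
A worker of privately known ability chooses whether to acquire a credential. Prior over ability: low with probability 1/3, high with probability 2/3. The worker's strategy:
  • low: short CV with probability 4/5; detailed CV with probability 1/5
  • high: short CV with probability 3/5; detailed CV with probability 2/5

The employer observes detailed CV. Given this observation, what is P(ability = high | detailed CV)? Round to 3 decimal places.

P(detailed CV) = (1/3)·(1/5) + (2/3)·(2/5) = 1/3
P(high | detailed CV) = ((2/3)·(2/5)) / (1/3) = (4/15) / (1/3) = 4/5

0.800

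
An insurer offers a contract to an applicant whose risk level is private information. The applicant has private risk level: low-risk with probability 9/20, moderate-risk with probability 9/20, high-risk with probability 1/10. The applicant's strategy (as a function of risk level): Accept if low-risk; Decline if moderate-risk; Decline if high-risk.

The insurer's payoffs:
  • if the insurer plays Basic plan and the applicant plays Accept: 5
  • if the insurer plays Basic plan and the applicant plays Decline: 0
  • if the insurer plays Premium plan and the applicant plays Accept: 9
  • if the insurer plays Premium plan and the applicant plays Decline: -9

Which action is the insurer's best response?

Basic plan

E[Basic plan] = 9/20·(5) + 9/20·(0) + 1/10·(0) = 9/4
E[Premium plan] = 9/20·(9) + 9/20·(-9) + 1/10·(-9) = -9/10
Best response: Basic plan (9/4 is the largest).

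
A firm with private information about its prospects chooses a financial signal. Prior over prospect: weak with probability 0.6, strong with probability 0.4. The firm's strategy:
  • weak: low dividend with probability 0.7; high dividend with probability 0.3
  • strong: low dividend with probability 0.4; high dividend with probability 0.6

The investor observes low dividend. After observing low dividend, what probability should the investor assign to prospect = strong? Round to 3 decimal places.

P(low dividend) = 0.6·0.7 + 0.4·0.4 = 0.58
P(strong | low dividend) = (0.4·0.4) / 0.58 = 0.16 / 0.58 = 0.275862

0.276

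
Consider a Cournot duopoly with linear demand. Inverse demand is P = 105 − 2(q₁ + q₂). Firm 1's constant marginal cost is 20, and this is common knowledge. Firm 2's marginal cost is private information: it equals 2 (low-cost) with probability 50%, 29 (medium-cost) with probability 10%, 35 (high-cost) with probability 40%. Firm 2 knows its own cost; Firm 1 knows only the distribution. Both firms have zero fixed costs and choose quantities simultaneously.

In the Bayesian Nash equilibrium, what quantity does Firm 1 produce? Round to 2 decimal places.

Type-c best response for Firm 2: q₂(c) = (105 − c)/4 − q₁/2.
Firm 1 maximizes expected profit; its first-order condition is 105 − 4q₁ − 2E[q₂] − 20 = 0.
Substituting E[q₂] and solving: E[c₂] = 17.9, so q₁ = (105 − 2·20 + 17.9)/6 = 13.8167.

13.82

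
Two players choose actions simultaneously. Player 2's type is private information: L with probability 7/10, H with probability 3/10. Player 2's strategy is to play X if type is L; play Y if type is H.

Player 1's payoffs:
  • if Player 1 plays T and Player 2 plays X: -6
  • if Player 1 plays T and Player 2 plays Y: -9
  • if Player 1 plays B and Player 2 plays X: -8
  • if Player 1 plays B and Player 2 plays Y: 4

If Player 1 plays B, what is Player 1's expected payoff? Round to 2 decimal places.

-4.40

E[B] = 7/10·(-8) + 3/10·4 = (-28/5) + 6/5 = -22/5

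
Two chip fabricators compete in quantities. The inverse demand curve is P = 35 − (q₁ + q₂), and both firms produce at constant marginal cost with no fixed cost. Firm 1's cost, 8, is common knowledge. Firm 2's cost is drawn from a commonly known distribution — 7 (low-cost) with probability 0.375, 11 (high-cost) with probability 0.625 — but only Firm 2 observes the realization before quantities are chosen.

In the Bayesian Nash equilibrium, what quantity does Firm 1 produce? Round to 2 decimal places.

9.50

Type-c best response for Firm 2: q₂(c) = (35 − c)/2 − q₁/2.
Firm 1 maximizes expected profit; its first-order condition is 35 − 2q₁ − E[q₂] − 8 = 0.
Substituting E[q₂] and solving: E[c₂] = 9.5, so q₁ = (35 − 2·8 + 9.5)/3 = 9.5.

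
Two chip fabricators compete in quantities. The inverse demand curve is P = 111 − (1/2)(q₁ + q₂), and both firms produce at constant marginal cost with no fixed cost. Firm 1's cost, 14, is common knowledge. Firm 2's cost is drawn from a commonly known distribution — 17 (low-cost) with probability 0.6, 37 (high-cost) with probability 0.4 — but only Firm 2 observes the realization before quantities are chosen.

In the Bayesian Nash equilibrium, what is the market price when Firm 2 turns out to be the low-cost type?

Type-c best response for Firm 2: q₂(c) = (111 − c) − q₁/2.
Firm 1 maximizes expected profit; its first-order condition is 111 − q₁ − (1/2)E[q₂] − 14 = 0.
Substituting E[q₂] and solving: E[c₂] = 25, so q₁ = (111 − 2·14 + 25)/(3/2) = 72.
q₂(low-cost) = 58, so P = 111 − (1/2)·(72 + 58) = 46.

46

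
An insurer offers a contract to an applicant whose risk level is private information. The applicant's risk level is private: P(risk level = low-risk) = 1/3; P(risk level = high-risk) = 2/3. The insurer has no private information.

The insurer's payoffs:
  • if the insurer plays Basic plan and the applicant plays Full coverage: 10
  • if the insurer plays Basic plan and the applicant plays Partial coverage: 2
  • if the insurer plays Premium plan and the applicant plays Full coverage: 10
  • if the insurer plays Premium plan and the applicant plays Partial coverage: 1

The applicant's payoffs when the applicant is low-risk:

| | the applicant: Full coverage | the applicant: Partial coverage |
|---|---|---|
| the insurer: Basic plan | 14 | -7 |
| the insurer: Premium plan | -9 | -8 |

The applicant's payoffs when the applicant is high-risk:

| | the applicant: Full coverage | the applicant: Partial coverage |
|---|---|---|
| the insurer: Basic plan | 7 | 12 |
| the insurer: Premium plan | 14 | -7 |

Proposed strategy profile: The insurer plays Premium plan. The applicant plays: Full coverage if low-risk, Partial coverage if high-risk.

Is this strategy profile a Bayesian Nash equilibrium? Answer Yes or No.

No

The insurer plays Premium plan: E[Premium plan] = 1/3·(10) + 2/3·(1) = 4; E[Basic plan] = 14/3. Not best-responding. ✗
The applicant (risk level low-risk), facing Premium plan: Full coverage gives -9, Partial coverage gives -8. Proposed Full coverage is not best — profitable deviation exists. ✗
The applicant (risk level high-risk), facing Premium plan: Full coverage gives 14, Partial coverage gives -7. Proposed Partial coverage is not best — profitable deviation exists. ✗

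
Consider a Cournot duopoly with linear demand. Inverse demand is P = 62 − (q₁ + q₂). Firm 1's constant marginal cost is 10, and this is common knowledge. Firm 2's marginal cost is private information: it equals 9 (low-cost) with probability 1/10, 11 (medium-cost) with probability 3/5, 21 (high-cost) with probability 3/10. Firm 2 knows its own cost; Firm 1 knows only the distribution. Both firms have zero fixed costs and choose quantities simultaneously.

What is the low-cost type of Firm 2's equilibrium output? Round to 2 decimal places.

Type-c best response for Firm 2: q₂(c) = (62 − c)/2 − q₁/2.
Firm 1 maximizes expected profit; its first-order condition is 62 − 2q₁ − E[q₂] − 10 = 0.
Substituting E[q₂] and solving: E[c₂] = 13.8, so q₁ = (62 − 2·10 + 13.8)/3 = 18.6.
q₂(low-cost) = (62 − 9 − 18.6)/2 = 17.2.

17.20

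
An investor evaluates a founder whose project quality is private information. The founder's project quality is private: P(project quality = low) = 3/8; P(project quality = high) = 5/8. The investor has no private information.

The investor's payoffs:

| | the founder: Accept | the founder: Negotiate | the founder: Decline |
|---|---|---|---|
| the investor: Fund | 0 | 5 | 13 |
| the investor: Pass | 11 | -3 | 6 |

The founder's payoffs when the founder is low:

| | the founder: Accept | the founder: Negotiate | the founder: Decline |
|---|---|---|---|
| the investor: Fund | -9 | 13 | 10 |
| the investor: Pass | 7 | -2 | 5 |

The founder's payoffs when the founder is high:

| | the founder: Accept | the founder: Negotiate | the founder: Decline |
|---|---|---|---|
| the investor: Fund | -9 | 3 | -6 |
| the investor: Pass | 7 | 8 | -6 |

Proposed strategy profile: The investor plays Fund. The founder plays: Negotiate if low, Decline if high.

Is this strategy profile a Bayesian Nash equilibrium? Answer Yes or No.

A profile is a BNE iff every type of every player is best-responding given beliefs about the other side.
The investor plays Fund: E[Fund] = 3/8·(5) + 5/8·(13) = 10; E[Pass] = 21/8. Best-responding. ✓
The founder (project quality low), facing Fund: Accept gives -9, Negotiate gives 13, Decline gives 10. Proposed Negotiate is best. ✓
The founder (project quality high), facing Fund: Accept gives -9, Negotiate gives 3, Decline gives -6. Proposed Decline is not best — profitable deviation exists. ✗

No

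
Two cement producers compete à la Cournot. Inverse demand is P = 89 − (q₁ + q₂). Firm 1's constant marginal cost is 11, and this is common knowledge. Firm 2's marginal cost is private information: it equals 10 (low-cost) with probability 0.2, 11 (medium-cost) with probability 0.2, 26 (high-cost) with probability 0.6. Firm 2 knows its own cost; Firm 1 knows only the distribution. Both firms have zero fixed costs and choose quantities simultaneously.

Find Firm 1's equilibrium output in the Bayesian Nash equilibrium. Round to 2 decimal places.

28.93

Each type of Firm 2 best-responds to q₁; Firm 1 best-responds to the expected q₂ over Firm 2's types.
Firm 2 with cost c maximizes (89 − (q₁+q₂) − c)·q₂, giving q₂(c) = (89 − c − q₁)/2.
E[c₂] = 0.2·10 + 0.2·11 + 0.6·26 = 19.8
Firm 1's FOC against E[q₂] yields q₁ = (89 − 2·11 + E[c₂])/3 = (89 − 22 + 19.8)/3 = 28.9333.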